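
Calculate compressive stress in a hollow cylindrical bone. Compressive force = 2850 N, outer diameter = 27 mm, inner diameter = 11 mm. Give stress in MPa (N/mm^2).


A = pi*(r_o^2 - r_i^2)
r_o = 13.5 mm, r_i = 5.5 mm
A = 477.522 mm^2
sigma = F/A = 2850 / 477.522
sigma = 5.968 MPa


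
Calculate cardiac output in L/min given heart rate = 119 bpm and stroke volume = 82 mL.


CO = HR * SV
CO = 119 * 82 / 1000
CO = 9.758 L/min


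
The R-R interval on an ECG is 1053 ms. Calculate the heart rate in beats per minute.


HR = 60 / RR_interval(s)
RR = 1053 ms = 1.053 s
HR = 60 / 1.053 = 56.98 bpm


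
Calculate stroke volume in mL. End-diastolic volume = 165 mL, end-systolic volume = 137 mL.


SV = EDV - ESV
SV = 165 - 137
SV = 28 mL


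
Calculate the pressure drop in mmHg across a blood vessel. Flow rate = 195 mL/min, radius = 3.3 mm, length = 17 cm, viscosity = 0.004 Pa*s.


dP = 8*mu*L*Q / (pi*r^4)
Q = 195 mL/min = 3.25e-06 m^3/s
dP = 47.4544 Pa = 47.4544 / 133.322 mmHg = 0.3559 mmHg


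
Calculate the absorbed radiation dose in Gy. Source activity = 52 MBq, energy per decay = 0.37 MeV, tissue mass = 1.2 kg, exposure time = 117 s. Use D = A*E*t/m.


A = 52 MBq = 5.2000e+07 Bq
E = 0.37 MeV = 5.9274e-14 J
D = A*E*t/m = 5.2000e+07*5.9274e-14*117/1.2
D = 3.0052e-04 Gy


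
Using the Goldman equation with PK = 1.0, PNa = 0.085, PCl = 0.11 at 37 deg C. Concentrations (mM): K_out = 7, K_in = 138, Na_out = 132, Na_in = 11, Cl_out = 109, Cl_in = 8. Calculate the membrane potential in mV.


Vm = (RT/F)*ln((PK*Ko + PNa*Nao + PCl*Cli)/(PK*Ki + PNa*Nai + PCl*Clo))
Numer = 19.1, Denom = 150.925
Vm = -55.24 mV


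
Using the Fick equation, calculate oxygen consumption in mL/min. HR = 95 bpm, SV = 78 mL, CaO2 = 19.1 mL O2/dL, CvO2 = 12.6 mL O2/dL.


CO = HR*SV = 95*78/1000 = 7.41 L/min
a-v O2 diff = 19.1 - 12.6 = 6.5 mL/dL
VO2 = CO * (CaO2-CvO2) * 10 dL/L
VO2 = 7.41 * 6.5 * 10
VO2 = 481.7 mL/min


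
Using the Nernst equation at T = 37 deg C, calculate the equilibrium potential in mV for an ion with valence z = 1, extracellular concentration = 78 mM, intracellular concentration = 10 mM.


E = (RT/(zF)) * ln(C_out/C_in)
T = 37 + 273.15 = 310.15 K
E = (8.314 * 310.15 / (1 * 96485)) * ln(78/10)
E = 54.9 mV


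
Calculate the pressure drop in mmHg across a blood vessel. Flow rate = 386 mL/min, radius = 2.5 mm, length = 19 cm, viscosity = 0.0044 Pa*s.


dP = 8*mu*L*Q / (pi*r^4)
Q = 386 mL/min = 6.43333e-06 m^3/s
dP = 350.608 Pa = 350.608 / 133.322 mmHg = 2.63 mmHg


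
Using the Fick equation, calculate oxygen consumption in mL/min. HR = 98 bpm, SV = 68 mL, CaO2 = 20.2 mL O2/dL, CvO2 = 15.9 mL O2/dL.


CO = HR*SV = 98*68/1000 = 6.664 L/min
a-v O2 diff = 20.2 - 15.9 = 4.3 mL/dL
VO2 = CO * (CaO2-CvO2) * 10 dL/L
VO2 = 6.664 * 4.3 * 10
VO2 = 286.6 mL/min


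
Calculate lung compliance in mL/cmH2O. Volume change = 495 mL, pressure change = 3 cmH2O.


C = dV / dP
C = 495 / 3
C = 165 mL/cmH2O


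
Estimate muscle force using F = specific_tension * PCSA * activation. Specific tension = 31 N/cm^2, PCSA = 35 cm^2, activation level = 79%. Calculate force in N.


F = sigma * PCSA * activation
F = 31 * 35 * 0.79
F = 857.2 N


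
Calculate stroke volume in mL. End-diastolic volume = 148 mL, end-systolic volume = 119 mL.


SV = EDV - ESV
SV = 148 - 119
SV = 29 mL


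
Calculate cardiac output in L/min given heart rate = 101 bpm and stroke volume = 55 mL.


CO = HR * SV
CO = 101 * 55 / 1000
CO = 5.555 L/min


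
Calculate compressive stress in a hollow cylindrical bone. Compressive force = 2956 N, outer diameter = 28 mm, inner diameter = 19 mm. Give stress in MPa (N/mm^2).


A = pi*(r_o^2 - r_i^2)
r_o = 14 mm, r_i = 9.5 mm
A = 332.223 mm^2
sigma = F/A = 2956 / 332.223
sigma = 8.898 MPa


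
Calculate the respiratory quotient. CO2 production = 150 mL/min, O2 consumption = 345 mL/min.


RQ = VCO2 / VO2
RQ = 150 / 345
RQ = 0.4348


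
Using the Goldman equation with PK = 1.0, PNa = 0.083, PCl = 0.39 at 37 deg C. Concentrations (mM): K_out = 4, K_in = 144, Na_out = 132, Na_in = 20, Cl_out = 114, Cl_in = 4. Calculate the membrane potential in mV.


Vm = (RT/F)*ln((PK*Ko + PNa*Nao + PCl*Cli)/(PK*Ki + PNa*Nai + PCl*Clo))
Numer = 16.516, Denom = 190.12
Vm = -65.3 mV


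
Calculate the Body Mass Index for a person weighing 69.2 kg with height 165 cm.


BMI = weight / height^2
height = 165 cm = 1.65 m
BMI = 69.2 / 1.65^2
BMI = 25.42 kg/m^2


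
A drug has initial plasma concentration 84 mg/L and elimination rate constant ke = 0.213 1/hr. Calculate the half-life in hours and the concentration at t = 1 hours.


t_half = ln(2) / ke = 0.693147 / 0.213 = 3.254 hr
C(t) = C0 * exp(-ke*t) = 84 * exp(-0.213*1)
C(1) = 67.89 mg/L


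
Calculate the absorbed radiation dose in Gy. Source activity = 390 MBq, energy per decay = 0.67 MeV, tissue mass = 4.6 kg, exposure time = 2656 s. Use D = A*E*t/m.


A = 390 MBq = 3.9000e+08 Bq
E = 0.67 MeV = 1.07334e-13 J
D = A*E*t/m = 3.9000e+08*1.07334e-13*2656/4.6
D = 0.02417 Gy


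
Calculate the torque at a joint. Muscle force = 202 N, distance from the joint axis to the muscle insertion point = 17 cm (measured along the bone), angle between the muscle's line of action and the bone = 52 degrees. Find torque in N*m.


Torque = F * d * sin(theta)   (moment arm = d*sin(theta))
d = 17 cm = 0.17 m
Torque = 202 * 0.17 * sin(52)
Torque = 27.06 N*m


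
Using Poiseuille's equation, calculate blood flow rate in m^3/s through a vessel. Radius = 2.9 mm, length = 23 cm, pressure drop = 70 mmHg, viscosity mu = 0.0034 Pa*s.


Q = pi*r^4*dP / (8*mu*L)
r = 0.0029 m, L = 0.23 m
dP = 70 mmHg = 9332.54 Pa
Q = 3.3147e-04 m^3/s


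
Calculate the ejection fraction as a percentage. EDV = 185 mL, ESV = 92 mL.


SV = EDV - ESV = 185 - 92 = 93 mL
EF = SV/EDV * 100 = 93/185 * 100
EF = 50.27%


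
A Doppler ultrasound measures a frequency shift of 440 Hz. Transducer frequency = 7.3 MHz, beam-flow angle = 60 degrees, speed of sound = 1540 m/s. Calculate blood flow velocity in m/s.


v = fd * c / (2 * f0 * cos(theta))
v = 440 * 1540 / (2 * 7.3000e+06 * cos(60))
v = 0.09282 m/s


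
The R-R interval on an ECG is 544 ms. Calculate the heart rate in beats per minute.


HR = 60 / RR_interval(s)
RR = 544 ms = 0.544 s
HR = 60 / 0.544 = 110.3 bpm


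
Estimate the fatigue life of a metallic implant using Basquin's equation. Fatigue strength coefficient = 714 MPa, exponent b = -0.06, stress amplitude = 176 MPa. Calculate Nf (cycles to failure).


sigma_a = sigma_f' * (2Nf)^b
2Nf = (sigma_a/sigma_f')^(1/b)
2Nf = (176/714)^(1/-0.06)
2Nf = 1.3690702e+10
Nf = 6.8454e+09


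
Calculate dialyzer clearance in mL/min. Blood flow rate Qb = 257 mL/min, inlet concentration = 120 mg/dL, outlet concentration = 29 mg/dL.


K = Qb * (Cb_in - Cb_out) / Cb_in
K = 257 * (120 - 29) / 120
K = 194.9 mL/min


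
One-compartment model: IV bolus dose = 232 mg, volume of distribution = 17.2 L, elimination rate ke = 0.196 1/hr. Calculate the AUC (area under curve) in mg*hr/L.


C0 = Dose/Vd = 232/17.2 = 13.4884 mg/L
AUC = C0/ke = 13.4884/0.196
AUC = 68.82 mg*hr/L


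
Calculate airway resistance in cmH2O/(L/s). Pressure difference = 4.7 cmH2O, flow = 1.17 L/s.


R = dP / flow
R = 4.7 / 1.17
R = 4.017 cmH2O/(L/s)


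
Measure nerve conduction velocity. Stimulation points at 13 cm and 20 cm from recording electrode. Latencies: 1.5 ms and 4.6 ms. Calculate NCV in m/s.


Distance = (20 - 13) / 100 = 0.07 m
dt = (4.6 - 1.5) / 1000 = 0.0031 s
NCV = dist / dt = 22.58 m/s


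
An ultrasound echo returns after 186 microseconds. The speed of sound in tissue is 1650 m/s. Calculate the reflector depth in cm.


depth = c * t / 2
t = 186 us = 1.8600e-04 s
depth = 1650 * 1.8600e-04 / 2
depth = 0.15345 m = 15.345 cm


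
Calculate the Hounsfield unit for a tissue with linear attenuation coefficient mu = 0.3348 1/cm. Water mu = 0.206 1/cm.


HU = ((mu_tissue - mu_water) / mu_water) * 1000
HU = ((0.3348 - 0.206) / 0.206) * 1000
HU = 625.2


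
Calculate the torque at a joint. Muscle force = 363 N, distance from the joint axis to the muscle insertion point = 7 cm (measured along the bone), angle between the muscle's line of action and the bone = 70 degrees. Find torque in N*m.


Torque = F * d * sin(theta)   (moment arm = d*sin(theta))
d = 7 cm = 0.07 m
Torque = 363 * 0.07 * sin(70)
Torque = 23.88 N*m


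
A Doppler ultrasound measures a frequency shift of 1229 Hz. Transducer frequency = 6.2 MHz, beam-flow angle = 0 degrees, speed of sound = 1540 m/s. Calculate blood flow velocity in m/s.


v = fd * c / (2 * f0 * cos(theta))
v = 1229 * 1540 / (2 * 6.2000e+06 * cos(0))
v = 0.1526 m/s


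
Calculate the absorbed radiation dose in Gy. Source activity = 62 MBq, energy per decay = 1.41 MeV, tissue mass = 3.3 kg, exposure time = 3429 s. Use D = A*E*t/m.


A = 62 MBq = 6.2000e+07 Bq
E = 1.41 MeV = 2.25882e-13 J
D = A*E*t/m = 6.2000e+07*2.25882e-13*3429/3.3
D = 0.01455 Gy


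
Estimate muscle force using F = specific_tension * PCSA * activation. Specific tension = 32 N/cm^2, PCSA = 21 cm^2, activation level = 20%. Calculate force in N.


F = sigma * PCSA * activation
F = 32 * 21 * 0.2
F = 134.4 N


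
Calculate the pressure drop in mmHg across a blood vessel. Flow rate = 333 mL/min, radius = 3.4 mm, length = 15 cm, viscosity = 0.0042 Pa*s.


dP = 8*mu*L*Q / (pi*r^4)
Q = 333 mL/min = 5.55e-06 m^3/s
dP = 66.6282 Pa = 66.6282 / 133.322 mmHg = 0.4998 mmHg


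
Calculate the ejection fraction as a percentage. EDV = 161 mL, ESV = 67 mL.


SV = EDV - ESV = 161 - 67 = 94 mL
EF = SV/EDV * 100 = 94/161 * 100
EF = 58.39%


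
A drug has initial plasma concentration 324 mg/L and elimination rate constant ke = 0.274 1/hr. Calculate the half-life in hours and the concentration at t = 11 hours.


t_half = ln(2) / ke = 0.693147 / 0.274 = 2.53 hr
C(t) = C0 * exp(-ke*t) = 324 * exp(-0.274*11)
C(11) = 15.91 mg/L


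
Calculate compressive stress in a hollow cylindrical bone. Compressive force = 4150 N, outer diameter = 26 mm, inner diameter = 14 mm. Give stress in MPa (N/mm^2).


A = pi*(r_o^2 - r_i^2)
r_o = 13 mm, r_i = 7 mm
A = 376.991 mm^2
sigma = F/A = 4150 / 376.991
sigma = 11.01 MPa


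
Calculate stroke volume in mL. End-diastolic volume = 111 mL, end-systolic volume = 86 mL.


SV = EDV - ESV
SV = 111 - 86
SV = 25 mL


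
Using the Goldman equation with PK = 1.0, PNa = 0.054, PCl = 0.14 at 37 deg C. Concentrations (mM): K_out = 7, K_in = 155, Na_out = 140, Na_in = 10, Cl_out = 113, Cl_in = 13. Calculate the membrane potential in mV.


Vm = (RT/F)*ln((PK*Ko + PNa*Nao + PCl*Cli)/(PK*Ki + PNa*Nai + PCl*Clo))
Numer = 16.38, Denom = 171.36
Vm = -62.74 mV


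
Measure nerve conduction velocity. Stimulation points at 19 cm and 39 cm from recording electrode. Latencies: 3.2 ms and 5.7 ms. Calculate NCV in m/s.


Distance = (39 - 19) / 100 = 0.2 m
dt = (5.7 - 3.2) / 1000 = 0.0025 s
NCV = dist / dt = 80 m/s


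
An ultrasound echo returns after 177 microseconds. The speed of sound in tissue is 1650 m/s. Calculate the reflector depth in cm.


depth = c * t / 2
t = 177 us = 1.7700e-04 s
depth = 1650 * 1.7700e-04 / 2
depth = 0.146025 m = 14.6025 cm


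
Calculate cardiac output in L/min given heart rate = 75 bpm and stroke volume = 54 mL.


CO = HR * SV
CO = 75 * 54 / 1000
CO = 4.05 L/min


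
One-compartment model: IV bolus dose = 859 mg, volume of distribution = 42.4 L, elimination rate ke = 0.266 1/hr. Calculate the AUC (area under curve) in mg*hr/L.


C0 = Dose/Vd = 859/42.4 = 20.2594 mg/L
AUC = C0/ke = 20.2594/0.266
AUC = 76.16 mg*hr/L


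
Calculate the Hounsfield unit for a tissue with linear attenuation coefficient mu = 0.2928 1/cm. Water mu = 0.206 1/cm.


HU = ((mu_tissue - mu_water) / mu_water) * 1000
HU = ((0.2928 - 0.206) / 0.206) * 1000
HU = 421.4


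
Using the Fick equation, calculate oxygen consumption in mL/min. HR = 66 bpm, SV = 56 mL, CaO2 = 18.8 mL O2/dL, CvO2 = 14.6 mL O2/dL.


CO = HR*SV = 66*56/1000 = 3.696 L/min
a-v O2 diff = 18.8 - 14.6 = 4.2 mL/dL
VO2 = CO * (CaO2-CvO2) * 10 dL/L
VO2 = 3.696 * 4.2 * 10
VO2 = 155.2 mL/min


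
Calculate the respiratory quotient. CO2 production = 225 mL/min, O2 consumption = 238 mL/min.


RQ = VCO2 / VO2
RQ = 225 / 238
RQ = 0.9454


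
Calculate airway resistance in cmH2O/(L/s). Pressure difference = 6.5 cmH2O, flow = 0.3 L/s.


R = dP / flow
R = 6.5 / 0.3
R = 21.67 cmH2O/(L/s)


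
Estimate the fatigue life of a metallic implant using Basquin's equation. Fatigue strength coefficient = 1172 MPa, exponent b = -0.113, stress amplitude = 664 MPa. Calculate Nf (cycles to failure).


sigma_a = sigma_f' * (2Nf)^b
2Nf = (sigma_a/sigma_f')^(1/b)
2Nf = (664/1172)^(1/-0.113)
2Nf = 152.65558
Nf = 76.33


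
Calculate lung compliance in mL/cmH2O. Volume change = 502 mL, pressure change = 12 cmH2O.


C = dV / dP
C = 502 / 12
C = 41.83 mL/cmH2O


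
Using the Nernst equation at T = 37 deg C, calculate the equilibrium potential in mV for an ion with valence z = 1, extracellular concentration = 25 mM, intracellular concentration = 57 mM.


E = (RT/(zF)) * ln(C_out/C_in)
T = 37 + 273.15 = 310.15 K
E = (8.314 * 310.15 / (1 * 96485)) * ln(25/57)
E = -22.03 mV


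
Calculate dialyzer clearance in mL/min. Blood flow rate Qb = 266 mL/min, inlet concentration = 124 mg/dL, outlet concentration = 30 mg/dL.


K = Qb * (Cb_in - Cb_out) / Cb_in
K = 266 * (124 - 30) / 124
K = 201.6 mL/min


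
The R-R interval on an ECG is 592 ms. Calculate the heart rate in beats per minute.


HR = 60 / RR_interval(s)
RR = 592 ms = 0.592 s
HR = 60 / 0.592 = 101.4 bpm


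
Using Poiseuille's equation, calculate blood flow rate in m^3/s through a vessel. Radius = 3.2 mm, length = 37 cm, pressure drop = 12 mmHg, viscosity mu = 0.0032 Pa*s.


Q = pi*r^4*dP / (8*mu*L)
r = 0.0032 m, L = 0.37 m
dP = 12 mmHg = 1599.864 Pa
Q = 5.5641e-05 m^3/s


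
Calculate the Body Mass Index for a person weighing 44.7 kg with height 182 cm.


BMI = weight / height^2
height = 182 cm = 1.82 m
BMI = 44.7 / 1.82^2
BMI = 13.49 kg/m^2


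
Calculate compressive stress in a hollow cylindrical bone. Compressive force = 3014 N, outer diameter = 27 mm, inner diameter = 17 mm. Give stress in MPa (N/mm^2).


A = pi*(r_o^2 - r_i^2)
r_o = 13.5 mm, r_i = 8.5 mm
A = 345.575 mm^2
sigma = F/A = 3014 / 345.575
sigma = 8.722 MPa


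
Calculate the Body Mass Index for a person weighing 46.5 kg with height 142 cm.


BMI = weight / height^2
height = 142 cm = 1.42 m
BMI = 46.5 / 1.42^2
BMI = 23.06 kg/m^2


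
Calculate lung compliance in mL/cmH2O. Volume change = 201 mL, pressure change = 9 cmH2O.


C = dV / dP
C = 201 / 9
C = 22.33 mL/cmH2O


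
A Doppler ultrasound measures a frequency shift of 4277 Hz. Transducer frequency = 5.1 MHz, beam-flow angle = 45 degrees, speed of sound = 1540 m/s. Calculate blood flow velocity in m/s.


v = fd * c / (2 * f0 * cos(theta))
v = 4277 * 1540 / (2 * 5.1000e+06 * cos(45))
v = 0.9132 m/s


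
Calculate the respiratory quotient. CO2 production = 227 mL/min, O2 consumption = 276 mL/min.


RQ = VCO2 / VO2
RQ = 227 / 276
RQ = 0.8225


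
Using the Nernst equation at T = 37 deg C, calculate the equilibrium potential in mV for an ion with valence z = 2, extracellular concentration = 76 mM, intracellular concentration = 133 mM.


E = (RT/(zF)) * ln(C_out/C_in)
T = 37 + 273.15 = 310.15 K
E = (8.314 * 310.15 / (2 * 96485)) * ln(76/133)
E = -7.478 mV


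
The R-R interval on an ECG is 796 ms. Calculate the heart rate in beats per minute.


HR = 60 / RR_interval(s)
RR = 796 ms = 0.796 s
HR = 60 / 0.796 = 75.38 bpm


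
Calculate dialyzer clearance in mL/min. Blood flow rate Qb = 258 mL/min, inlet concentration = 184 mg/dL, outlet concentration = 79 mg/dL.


K = Qb * (Cb_in - Cb_out) / Cb_in
K = 258 * (184 - 79) / 184
K = 147.2 mL/min


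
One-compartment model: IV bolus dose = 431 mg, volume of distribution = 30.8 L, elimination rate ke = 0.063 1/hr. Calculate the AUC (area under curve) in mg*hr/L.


C0 = Dose/Vd = 431/30.8 = 13.9935 mg/L
AUC = C0/ke = 13.9935/0.063
AUC = 222.1 mg*hr/L


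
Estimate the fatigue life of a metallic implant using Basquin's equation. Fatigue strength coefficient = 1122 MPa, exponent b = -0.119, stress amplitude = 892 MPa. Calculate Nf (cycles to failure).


sigma_a = sigma_f' * (2Nf)^b
2Nf = (sigma_a/sigma_f')^(1/b)
2Nf = (892/1122)^(1/-0.119)
2Nf = 6.8740091
Nf = 3.437


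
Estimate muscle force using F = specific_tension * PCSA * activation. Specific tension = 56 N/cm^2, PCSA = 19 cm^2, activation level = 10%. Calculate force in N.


F = sigma * PCSA * activation
F = 56 * 19 * 0.1
F = 106.4 N


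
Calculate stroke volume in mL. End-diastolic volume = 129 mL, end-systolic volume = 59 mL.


SV = EDV - ESV
SV = 129 - 59
SV = 70 mL


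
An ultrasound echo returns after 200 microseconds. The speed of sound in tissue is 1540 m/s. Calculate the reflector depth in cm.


depth = c * t / 2
t = 200 us = 2.0000e-04 s
depth = 1540 * 2.0000e-04 / 2
depth = 0.154 m = 15.4 cm


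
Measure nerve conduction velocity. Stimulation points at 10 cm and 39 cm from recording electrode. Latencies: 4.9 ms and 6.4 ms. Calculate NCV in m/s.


Distance = (39 - 10) / 100 = 0.29 m
dt = (6.4 - 4.9) / 1000 = 0.0015 s
NCV = dist / dt = 193.3 m/s


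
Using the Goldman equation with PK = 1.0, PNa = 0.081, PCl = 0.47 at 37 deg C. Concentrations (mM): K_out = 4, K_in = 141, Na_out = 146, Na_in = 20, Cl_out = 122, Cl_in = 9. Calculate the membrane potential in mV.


Vm = (RT/F)*ln((PK*Ko + PNa*Nao + PCl*Cli)/(PK*Ki + PNa*Nai + PCl*Clo))
Numer = 20.056, Denom = 199.96
Vm = -61.46 mV


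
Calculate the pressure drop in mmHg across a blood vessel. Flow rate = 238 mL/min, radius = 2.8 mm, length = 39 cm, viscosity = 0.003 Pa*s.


dP = 8*mu*L*Q / (pi*r^4)
Q = 238 mL/min = 3.96667e-06 m^3/s
dP = 192.274 Pa = 192.274 / 133.322 mmHg = 1.442 mmHg


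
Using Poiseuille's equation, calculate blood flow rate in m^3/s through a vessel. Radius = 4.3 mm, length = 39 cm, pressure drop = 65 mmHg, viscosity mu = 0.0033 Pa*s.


Q = pi*r^4*dP / (8*mu*L)
r = 0.0043 m, L = 0.39 m
dP = 65 mmHg = 8665.93 Pa
Q = 9.0400e-04 m^3/s


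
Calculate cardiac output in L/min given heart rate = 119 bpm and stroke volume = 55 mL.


CO = HR * SV
CO = 119 * 55 / 1000
CO = 6.545 L/min


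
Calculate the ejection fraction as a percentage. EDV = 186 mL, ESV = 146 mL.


SV = EDV - ESV = 186 - 146 = 40 mL
EF = SV/EDV * 100 = 40/186 * 100
EF = 21.51%


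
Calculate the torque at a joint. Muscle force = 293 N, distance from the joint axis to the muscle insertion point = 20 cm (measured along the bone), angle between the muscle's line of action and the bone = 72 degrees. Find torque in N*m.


Torque = F * d * sin(theta)   (moment arm = d*sin(theta))
d = 20 cm = 0.2 m
Torque = 293 * 0.2 * sin(72)
Torque = 55.73 N*m


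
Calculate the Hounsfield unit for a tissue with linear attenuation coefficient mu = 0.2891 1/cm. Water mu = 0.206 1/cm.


HU = ((mu_tissue - mu_water) / mu_water) * 1000
HU = ((0.2891 - 0.206) / 0.206) * 1000
HU = 403.4


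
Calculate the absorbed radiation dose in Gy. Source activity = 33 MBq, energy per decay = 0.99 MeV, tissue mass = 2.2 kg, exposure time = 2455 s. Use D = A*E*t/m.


A = 33 MBq = 3.3000e+07 Bq
E = 0.99 MeV = 1.58598e-13 J
D = A*E*t/m = 3.3000e+07*1.58598e-13*2455/2.2
D = 0.00584 Gy


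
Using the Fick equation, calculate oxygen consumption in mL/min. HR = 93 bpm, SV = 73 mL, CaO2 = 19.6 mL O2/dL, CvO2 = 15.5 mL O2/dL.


CO = HR*SV = 93*73/1000 = 6.789 L/min
a-v O2 diff = 19.6 - 15.5 = 4.1 mL/dL
VO2 = CO * (CaO2-CvO2) * 10 dL/L
VO2 = 6.789 * 4.1 * 10
VO2 = 278.3 mL/min


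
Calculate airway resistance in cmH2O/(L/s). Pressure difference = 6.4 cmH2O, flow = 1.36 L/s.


R = dP / flow
R = 6.4 / 1.36
R = 4.706 cmH2O/(L/s)


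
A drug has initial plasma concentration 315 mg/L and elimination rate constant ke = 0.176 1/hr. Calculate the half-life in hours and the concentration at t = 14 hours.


t_half = ln(2) / ke = 0.693147 / 0.176 = 3.938 hr
C(t) = C0 * exp(-ke*t) = 315 * exp(-0.176*14)
C(14) = 26.8 mg/L


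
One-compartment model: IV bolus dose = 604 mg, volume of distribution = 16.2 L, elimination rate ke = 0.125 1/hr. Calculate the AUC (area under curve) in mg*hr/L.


C0 = Dose/Vd = 604/16.2 = 37.284 mg/L
AUC = C0/ke = 37.284/0.125
AUC = 298.3 mg*hr/L


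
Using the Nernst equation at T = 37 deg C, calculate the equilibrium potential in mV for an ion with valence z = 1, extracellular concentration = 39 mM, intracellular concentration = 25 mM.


E = (RT/(zF)) * ln(C_out/C_in)
T = 37 + 273.15 = 310.15 K
E = (8.314 * 310.15 / (1 * 96485)) * ln(39/25)
E = 11.88 mV


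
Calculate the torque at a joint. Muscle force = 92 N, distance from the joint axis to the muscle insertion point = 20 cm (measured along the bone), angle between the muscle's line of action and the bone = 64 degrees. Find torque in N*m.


Torque = F * d * sin(theta)   (moment arm = d*sin(theta))
d = 20 cm = 0.2 m
Torque = 92 * 0.2 * sin(64)
Torque = 16.54 N*m


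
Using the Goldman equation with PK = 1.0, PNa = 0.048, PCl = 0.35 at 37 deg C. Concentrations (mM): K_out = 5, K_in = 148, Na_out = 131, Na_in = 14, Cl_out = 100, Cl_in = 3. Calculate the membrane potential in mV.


Vm = (RT/F)*ln((PK*Ko + PNa*Nao + PCl*Cli)/(PK*Ki + PNa*Nai + PCl*Clo))
Numer = 12.338, Denom = 183.672
Vm = -72.17 mV


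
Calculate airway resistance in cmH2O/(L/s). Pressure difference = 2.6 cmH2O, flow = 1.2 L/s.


R = dP / flow
R = 2.6 / 1.2
R = 2.167 cmH2O/(L/s)


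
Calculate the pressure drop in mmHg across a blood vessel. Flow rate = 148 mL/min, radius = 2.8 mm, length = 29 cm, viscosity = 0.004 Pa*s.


dP = 8*mu*L*Q / (pi*r^4)
Q = 148 mL/min = 2.46667e-06 m^3/s
dP = 118.543 Pa = 118.543 / 133.322 mmHg = 0.8891 mmHg


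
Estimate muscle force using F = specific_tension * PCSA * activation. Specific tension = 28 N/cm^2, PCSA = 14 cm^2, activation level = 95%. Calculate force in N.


F = sigma * PCSA * activation
F = 28 * 14 * 0.95
F = 372.4 N


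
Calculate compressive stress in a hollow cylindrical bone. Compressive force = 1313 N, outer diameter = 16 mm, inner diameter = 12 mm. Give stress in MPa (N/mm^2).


A = pi*(r_o^2 - r_i^2)
r_o = 8 mm, r_i = 6 mm
A = 87.9646 mm^2
sigma = F/A = 1313 / 87.9646
sigma = 14.93 MPa


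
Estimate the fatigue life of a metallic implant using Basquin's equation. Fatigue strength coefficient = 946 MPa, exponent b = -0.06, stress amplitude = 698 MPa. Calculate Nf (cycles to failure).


sigma_a = sigma_f' * (2Nf)^b
2Nf = (sigma_a/sigma_f')^(1/b)
2Nf = (698/946)^(1/-0.06)
2Nf = 158.70669
Nf = 79.35


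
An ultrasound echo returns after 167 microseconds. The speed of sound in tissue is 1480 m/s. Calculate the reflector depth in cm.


depth = c * t / 2
t = 167 us = 1.6700e-04 s
depth = 1480 * 1.6700e-04 / 2
depth = 0.12358 m = 12.358 cm


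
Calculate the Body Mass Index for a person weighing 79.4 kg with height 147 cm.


BMI = weight / height^2
height = 147 cm = 1.47 m
BMI = 79.4 / 1.47^2
BMI = 36.74 kg/m^2


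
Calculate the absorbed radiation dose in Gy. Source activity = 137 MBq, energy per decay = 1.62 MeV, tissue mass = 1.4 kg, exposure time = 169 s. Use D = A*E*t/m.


A = 137 MBq = 1.3700e+08 Bq
E = 1.62 MeV = 2.59524e-13 J
D = A*E*t/m = 1.3700e+08*2.59524e-13*169/1.4
D = 0.004292 Gy


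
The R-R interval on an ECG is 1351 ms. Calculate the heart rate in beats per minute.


HR = 60 / RR_interval(s)
RR = 1351 ms = 1.351 s
HR = 60 / 1.351 = 44.41 bpm


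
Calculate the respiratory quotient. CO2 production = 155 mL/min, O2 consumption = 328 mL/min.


RQ = VCO2 / VO2
RQ = 155 / 328
RQ = 0.4726


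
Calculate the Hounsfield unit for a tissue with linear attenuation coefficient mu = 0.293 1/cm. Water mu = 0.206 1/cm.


HU = ((mu_tissue - mu_water) / mu_water) * 1000
HU = ((0.293 - 0.206) / 0.206) * 1000
HU = 422.3


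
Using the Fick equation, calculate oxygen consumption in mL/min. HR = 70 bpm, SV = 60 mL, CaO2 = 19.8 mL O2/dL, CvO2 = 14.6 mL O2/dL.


CO = HR*SV = 70*60/1000 = 4.2 L/min
a-v O2 diff = 19.8 - 14.6 = 5.2 mL/dL
VO2 = CO * (CaO2-CvO2) * 10 dL/L
VO2 = 4.2 * 5.2 * 10
VO2 = 218.4 mL/min


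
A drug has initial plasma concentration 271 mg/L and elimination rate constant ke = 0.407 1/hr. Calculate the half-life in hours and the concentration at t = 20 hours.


t_half = ln(2) / ke = 0.693147 / 0.407 = 1.703 hr
C(t) = C0 * exp(-ke*t) = 271 * exp(-0.407*20)
C(20) = 0.07903 mg/L


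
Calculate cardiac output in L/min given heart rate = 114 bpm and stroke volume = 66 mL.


CO = HR * SV
CO = 114 * 66 / 1000
CO = 7.524 L/min


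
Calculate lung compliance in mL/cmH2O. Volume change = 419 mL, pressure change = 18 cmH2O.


C = dV / dP
C = 419 / 18
C = 23.28 mL/cmH2O


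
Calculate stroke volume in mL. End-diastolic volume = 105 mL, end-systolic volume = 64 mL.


SV = EDV - ESV
SV = 105 - 64
SV = 41 mL


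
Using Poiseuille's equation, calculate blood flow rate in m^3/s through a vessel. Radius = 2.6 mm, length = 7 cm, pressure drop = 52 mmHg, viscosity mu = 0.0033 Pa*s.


Q = pi*r^4*dP / (8*mu*L)
r = 0.0026 m, L = 0.07 m
dP = 52 mmHg = 6932.744 Pa
Q = 5.3858e-04 m^3/s


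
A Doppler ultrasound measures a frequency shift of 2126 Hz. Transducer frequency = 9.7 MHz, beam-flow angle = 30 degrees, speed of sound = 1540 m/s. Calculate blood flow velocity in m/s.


v = fd * c / (2 * f0 * cos(theta))
v = 2126 * 1540 / (2 * 9.7000e+06 * cos(30))
v = 0.1949 m/s


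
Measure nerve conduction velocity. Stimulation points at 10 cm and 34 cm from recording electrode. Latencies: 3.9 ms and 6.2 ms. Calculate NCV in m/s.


Distance = (34 - 10) / 100 = 0.24 m
dt = (6.2 - 3.9) / 1000 = 0.0023 s
NCV = dist / dt = 104.3 m/s


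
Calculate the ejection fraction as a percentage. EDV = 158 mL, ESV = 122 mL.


SV = EDV - ESV = 158 - 122 = 36 mL
EF = SV/EDV * 100 = 36/158 * 100
EF = 22.78%


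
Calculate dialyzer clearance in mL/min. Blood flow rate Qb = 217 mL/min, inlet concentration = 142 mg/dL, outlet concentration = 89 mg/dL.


K = Qb * (Cb_in - Cb_out) / Cb_in
K = 217 * (142 - 89) / 142
K = 80.99 mL/min


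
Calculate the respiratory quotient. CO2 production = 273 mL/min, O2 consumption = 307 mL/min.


RQ = VCO2 / VO2
RQ = 273 / 307
RQ = 0.8893


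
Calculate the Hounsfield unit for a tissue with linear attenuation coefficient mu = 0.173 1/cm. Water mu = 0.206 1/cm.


HU = ((mu_tissue - mu_water) / mu_water) * 1000
HU = ((0.173 - 0.206) / 0.206) * 1000
HU = -160.2


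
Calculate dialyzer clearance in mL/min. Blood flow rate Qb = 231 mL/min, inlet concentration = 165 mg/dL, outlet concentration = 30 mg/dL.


K = Qb * (Cb_in - Cb_out) / Cb_in
K = 231 * (165 - 30) / 165
K = 189 mL/min


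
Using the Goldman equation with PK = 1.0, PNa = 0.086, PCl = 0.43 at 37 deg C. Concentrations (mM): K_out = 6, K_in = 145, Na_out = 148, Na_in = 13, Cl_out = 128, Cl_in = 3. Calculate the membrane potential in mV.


Vm = (RT/F)*ln((PK*Ko + PNa*Nao + PCl*Cli)/(PK*Ki + PNa*Nai + PCl*Clo))
Numer = 20.018, Denom = 201.158
Vm = -61.67 mV


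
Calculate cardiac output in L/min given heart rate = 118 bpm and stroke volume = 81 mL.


CO = HR * SV
CO = 118 * 81 / 1000
CO = 9.558 L/min


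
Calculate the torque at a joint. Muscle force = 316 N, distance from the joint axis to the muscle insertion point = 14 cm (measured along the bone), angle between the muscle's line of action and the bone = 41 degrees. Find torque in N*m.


Torque = F * d * sin(theta)   (moment arm = d*sin(theta))
d = 14 cm = 0.14 m
Torque = 316 * 0.14 * sin(41)
Torque = 29.02 N*m


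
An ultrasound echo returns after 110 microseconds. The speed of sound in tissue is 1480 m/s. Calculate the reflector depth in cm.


depth = c * t / 2
t = 110 us = 1.1000e-04 s
depth = 1480 * 1.1000e-04 / 2
depth = 0.0814 m = 8.14 cm


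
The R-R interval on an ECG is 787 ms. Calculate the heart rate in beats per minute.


HR = 60 / RR_interval(s)
RR = 787 ms = 0.787 s
HR = 60 / 0.787 = 76.24 bpm


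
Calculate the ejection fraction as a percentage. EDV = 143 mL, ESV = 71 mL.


SV = EDV - ESV = 143 - 71 = 72 mL
EF = SV/EDV * 100 = 72/143 * 100
EF = 50.35%


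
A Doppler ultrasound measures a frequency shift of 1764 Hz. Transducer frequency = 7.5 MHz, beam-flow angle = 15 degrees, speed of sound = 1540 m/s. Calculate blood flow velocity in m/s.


v = fd * c / (2 * f0 * cos(theta))
v = 1764 * 1540 / (2 * 7.5000e+06 * cos(15))
v = 0.1875 m/s


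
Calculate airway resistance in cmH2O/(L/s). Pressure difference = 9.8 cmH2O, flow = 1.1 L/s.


R = dP / flow
R = 9.8 / 1.1
R = 8.909 cmH2O/(L/s)


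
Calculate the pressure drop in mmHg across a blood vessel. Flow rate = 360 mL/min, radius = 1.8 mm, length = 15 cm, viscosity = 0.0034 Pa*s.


dP = 8*mu*L*Q / (pi*r^4)
Q = 360 mL/min = 6e-06 m^3/s
dP = 742.286 Pa = 742.286 / 133.322 mmHg = 5.568 mmHg


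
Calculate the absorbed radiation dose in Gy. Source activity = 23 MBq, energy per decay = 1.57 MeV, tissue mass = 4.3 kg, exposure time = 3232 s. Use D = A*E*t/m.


A = 23 MBq = 2.3000e+07 Bq
E = 1.57 MeV = 2.51514e-13 J
D = A*E*t/m = 2.3000e+07*2.51514e-13*3232/4.3
D = 0.004348 Gy


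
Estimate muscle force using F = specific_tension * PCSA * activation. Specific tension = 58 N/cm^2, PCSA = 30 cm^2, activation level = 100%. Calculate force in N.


F = sigma * PCSA * activation
F = 58 * 30 * 1
F = 1740 N


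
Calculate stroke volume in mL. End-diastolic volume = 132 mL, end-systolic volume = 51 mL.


SV = EDV - ESV
SV = 132 - 51
SV = 81 mL


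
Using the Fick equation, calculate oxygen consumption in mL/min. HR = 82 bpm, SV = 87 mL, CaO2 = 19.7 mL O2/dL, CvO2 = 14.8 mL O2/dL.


CO = HR*SV = 82*87/1000 = 7.134 L/min
a-v O2 diff = 19.7 - 14.8 = 4.9 mL/dL
VO2 = CO * (CaO2-CvO2) * 10 dL/L
VO2 = 7.134 * 4.9 * 10
VO2 = 349.6 mL/min


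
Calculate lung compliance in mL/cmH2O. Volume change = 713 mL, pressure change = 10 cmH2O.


C = dV / dP
C = 713 / 10
C = 71.3 mL/cmH2O


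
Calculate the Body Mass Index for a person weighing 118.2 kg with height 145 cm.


BMI = weight / height^2
height = 145 cm = 1.45 m
BMI = 118.2 / 1.45^2
BMI = 56.22 kg/m^2


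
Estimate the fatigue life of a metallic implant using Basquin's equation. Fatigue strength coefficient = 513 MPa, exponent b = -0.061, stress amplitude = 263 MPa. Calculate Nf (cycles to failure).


sigma_a = sigma_f' * (2Nf)^b
2Nf = (sigma_a/sigma_f')^(1/b)
2Nf = (263/513)^(1/-0.061)
2Nf = 57114.689
Nf = 2.856e+04


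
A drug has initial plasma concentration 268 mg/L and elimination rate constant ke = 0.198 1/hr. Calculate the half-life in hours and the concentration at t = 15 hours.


t_half = ln(2) / ke = 0.693147 / 0.198 = 3.501 hr
C(t) = C0 * exp(-ke*t) = 268 * exp(-0.198*15)
C(15) = 13.75 mg/L


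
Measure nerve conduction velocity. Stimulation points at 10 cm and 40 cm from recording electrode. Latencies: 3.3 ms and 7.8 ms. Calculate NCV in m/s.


Distance = (40 - 10) / 100 = 0.3 m
dt = (7.8 - 3.3) / 1000 = 0.0045 s
NCV = dist / dt = 66.67 m/s


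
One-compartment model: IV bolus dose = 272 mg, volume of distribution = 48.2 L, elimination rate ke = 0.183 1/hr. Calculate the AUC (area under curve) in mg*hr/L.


C0 = Dose/Vd = 272/48.2 = 5.64315 mg/L
AUC = C0/ke = 5.64315/0.183
AUC = 30.84 mg*hr/L


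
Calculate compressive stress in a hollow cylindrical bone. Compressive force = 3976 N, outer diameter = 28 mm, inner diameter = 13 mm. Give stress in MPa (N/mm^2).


A = pi*(r_o^2 - r_i^2)
r_o = 14 mm, r_i = 6.5 mm
A = 483.02 mm^2
sigma = F/A = 3976 / 483.02
sigma = 8.232 MPa


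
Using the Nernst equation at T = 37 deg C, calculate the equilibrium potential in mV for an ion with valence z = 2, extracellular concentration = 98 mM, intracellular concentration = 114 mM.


E = (RT/(zF)) * ln(C_out/C_in)
T = 37 + 273.15 = 310.15 K
E = (8.314 * 310.15 / (2 * 96485)) * ln(98/114)
E = -2.021 mV


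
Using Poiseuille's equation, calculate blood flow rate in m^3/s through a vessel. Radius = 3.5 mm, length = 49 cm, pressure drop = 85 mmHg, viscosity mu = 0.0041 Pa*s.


Q = pi*r^4*dP / (8*mu*L)
r = 0.0035 m, L = 0.49 m
dP = 85 mmHg = 11332.37 Pa
Q = 3.3241e-04 m^3/s


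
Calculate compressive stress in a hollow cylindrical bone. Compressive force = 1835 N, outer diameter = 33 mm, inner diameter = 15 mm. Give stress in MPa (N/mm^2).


A = pi*(r_o^2 - r_i^2)
r_o = 16.5 mm, r_i = 7.5 mm
A = 678.584 mm^2
sigma = F/A = 1835 / 678.584
sigma = 2.704 MPa


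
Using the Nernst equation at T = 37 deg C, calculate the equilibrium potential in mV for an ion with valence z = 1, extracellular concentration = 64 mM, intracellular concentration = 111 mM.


E = (RT/(zF)) * ln(C_out/C_in)
T = 37 + 273.15 = 310.15 K
E = (8.314 * 310.15 / (1 * 96485)) * ln(64/111)
E = -14.72 mV


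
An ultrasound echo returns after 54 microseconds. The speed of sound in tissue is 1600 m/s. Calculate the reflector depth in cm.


depth = c * t / 2
t = 54 us = 5.4000e-05 s
depth = 1600 * 5.4000e-05 / 2
depth = 0.0432 m = 4.32 cm


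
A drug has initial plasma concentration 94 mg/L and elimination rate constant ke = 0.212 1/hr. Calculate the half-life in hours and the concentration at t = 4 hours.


t_half = ln(2) / ke = 0.693147 / 0.212 = 3.27 hr
C(t) = C0 * exp(-ke*t) = 94 * exp(-0.212*4)
C(4) = 40.26 mg/L


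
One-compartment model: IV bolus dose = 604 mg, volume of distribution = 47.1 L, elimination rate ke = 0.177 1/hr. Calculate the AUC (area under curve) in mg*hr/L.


C0 = Dose/Vd = 604/47.1 = 12.8238 mg/L
AUC = C0/ke = 12.8238/0.177
AUC = 72.45 mg*hr/L


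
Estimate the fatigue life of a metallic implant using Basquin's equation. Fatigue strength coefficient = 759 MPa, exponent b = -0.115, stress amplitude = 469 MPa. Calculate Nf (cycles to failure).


sigma_a = sigma_f' * (2Nf)^b
2Nf = (sigma_a/sigma_f')^(1/b)
2Nf = (469/759)^(1/-0.115)
2Nf = 65.764379
Nf = 32.88


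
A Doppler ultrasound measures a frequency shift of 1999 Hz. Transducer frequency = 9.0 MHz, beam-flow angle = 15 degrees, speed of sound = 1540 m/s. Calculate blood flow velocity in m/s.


v = fd * c / (2 * f0 * cos(theta))
v = 1999 * 1540 / (2 * 9.0000e+06 * cos(15))
v = 0.1771 m/s


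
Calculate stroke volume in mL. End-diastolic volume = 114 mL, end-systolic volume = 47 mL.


SV = EDV - ESV
SV = 114 - 47
SV = 67 mL


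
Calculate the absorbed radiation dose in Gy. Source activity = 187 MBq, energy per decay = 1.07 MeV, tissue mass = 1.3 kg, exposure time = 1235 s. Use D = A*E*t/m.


A = 187 MBq = 1.8700e+08 Bq
E = 1.07 MeV = 1.71414e-13 J
D = A*E*t/m = 1.8700e+08*1.71414e-13*1235/1.3
D = 0.03045 Gy


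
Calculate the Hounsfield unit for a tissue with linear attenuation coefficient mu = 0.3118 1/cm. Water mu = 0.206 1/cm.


HU = ((mu_tissue - mu_water) / mu_water) * 1000
HU = ((0.3118 - 0.206) / 0.206) * 1000
HU = 513.6


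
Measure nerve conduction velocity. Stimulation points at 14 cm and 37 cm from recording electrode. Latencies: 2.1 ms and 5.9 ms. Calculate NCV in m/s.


Distance = (37 - 14) / 100 = 0.23 m
dt = (5.9 - 2.1) / 1000 = 0.0038 s
NCV = dist / dt = 60.53 m/s


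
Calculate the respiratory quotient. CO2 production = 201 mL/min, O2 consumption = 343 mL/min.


RQ = VCO2 / VO2
RQ = 201 / 343
RQ = 0.586


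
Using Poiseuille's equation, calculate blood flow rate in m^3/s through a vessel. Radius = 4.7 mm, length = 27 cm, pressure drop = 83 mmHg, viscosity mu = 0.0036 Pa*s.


Q = pi*r^4*dP / (8*mu*L)
r = 0.0047 m, L = 0.27 m
dP = 83 mmHg = 11065.726 Pa
Q = 0.002182 m^3/s


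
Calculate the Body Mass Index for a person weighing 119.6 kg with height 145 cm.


BMI = weight / height^2
height = 145 cm = 1.45 m
BMI = 119.6 / 1.45^2
BMI = 56.88 kg/m^2


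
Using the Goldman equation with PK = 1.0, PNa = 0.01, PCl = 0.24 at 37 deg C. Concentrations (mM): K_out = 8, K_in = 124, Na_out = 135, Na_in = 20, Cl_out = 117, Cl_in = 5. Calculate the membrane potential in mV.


Vm = (RT/F)*ln((PK*Ko + PNa*Nao + PCl*Cli)/(PK*Ki + PNa*Nai + PCl*Clo))
Numer = 10.55, Denom = 152.28
Vm = -71.35 mV


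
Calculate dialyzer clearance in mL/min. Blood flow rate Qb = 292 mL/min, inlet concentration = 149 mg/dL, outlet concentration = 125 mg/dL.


K = Qb * (Cb_in - Cb_out) / Cb_in
K = 292 * (149 - 125) / 149
K = 47.03 mL/min


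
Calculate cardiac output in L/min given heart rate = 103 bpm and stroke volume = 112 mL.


CO = HR * SV
CO = 103 * 112 / 1000
CO = 11.54 L/min


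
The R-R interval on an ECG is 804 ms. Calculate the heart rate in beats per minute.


HR = 60 / RR_interval(s)
RR = 804 ms = 0.804 s
HR = 60 / 0.804 = 74.63 bpm


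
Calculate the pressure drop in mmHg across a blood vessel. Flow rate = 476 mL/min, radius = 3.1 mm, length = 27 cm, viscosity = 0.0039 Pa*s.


dP = 8*mu*L*Q / (pi*r^4)
Q = 476 mL/min = 7.93333e-06 m^3/s
dP = 230.344 Pa = 230.344 / 133.322 mmHg = 1.728 mmHg


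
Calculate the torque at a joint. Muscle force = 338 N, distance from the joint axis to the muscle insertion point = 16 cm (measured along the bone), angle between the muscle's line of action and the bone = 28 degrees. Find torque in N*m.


Torque = F * d * sin(theta)   (moment arm = d*sin(theta))
d = 16 cm = 0.16 m
Torque = 338 * 0.16 * sin(28)
Torque = 25.39 N*m


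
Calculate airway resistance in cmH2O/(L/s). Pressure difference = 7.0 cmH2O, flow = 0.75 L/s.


R = dP / flow
R = 7.0 / 0.75
R = 9.333 cmH2O/(L/s)


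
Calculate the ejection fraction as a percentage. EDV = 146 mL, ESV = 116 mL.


SV = EDV - ESV = 146 - 116 = 30 mL
EF = SV/EDV * 100 = 30/146 * 100
EF = 20.55%


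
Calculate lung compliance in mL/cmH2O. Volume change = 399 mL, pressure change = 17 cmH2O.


C = dV / dP
C = 399 / 17
C = 23.47 mL/cmH2O


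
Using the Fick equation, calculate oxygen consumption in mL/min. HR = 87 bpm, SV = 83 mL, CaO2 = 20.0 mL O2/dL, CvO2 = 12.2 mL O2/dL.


CO = HR*SV = 87*83/1000 = 7.221 L/min
a-v O2 diff = 20.0 - 12.2 = 7.8 mL/dL
VO2 = CO * (CaO2-CvO2) * 10 dL/L
VO2 = 7.221 * 7.8 * 10
VO2 = 563.2 mL/min


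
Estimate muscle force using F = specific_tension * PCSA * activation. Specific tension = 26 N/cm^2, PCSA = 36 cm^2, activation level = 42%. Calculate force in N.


F = sigma * PCSA * activation
F = 26 * 36 * 0.42
F = 393.1 N


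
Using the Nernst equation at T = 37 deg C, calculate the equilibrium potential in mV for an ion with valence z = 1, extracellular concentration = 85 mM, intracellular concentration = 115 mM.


E = (RT/(zF)) * ln(C_out/C_in)
T = 37 + 273.15 = 310.15 K
E = (8.314 * 310.15 / (1 * 96485)) * ln(85/115)
E = -8.079 mV


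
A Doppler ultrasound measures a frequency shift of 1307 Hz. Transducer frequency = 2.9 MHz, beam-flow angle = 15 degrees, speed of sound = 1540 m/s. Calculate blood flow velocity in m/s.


v = fd * c / (2 * f0 * cos(theta))
v = 1307 * 1540 / (2 * 2.9000e+06 * cos(15))
v = 0.3593 m/s


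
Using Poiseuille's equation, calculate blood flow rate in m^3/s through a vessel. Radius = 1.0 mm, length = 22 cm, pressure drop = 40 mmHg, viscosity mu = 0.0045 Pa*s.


Q = pi*r^4*dP / (8*mu*L)
r = 0.001 m, L = 0.22 m
dP = 40 mmHg = 5332.88 Pa
Q = 2.1154e-06 m^3/s


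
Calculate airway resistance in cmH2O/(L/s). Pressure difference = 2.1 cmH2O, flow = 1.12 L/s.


R = dP / flow
R = 2.1 / 1.12
R = 1.875 cmH2O/(L/s)


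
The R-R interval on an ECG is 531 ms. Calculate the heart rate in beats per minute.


HR = 60 / RR_interval(s)
RR = 531 ms = 0.531 s
HR = 60 / 0.531 = 113 bpm
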